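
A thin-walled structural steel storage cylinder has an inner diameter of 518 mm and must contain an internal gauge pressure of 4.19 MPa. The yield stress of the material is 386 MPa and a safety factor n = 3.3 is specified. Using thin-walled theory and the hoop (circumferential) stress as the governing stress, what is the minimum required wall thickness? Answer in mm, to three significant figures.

t = 9.28 mm

σ_allow = 386/3.3 = 117.0 MPa.
Hoop stress σ_h = pD/(2t), so t = pD/(2σ_allow) = 4.19×518/(2×117.0) = 9.278 mm.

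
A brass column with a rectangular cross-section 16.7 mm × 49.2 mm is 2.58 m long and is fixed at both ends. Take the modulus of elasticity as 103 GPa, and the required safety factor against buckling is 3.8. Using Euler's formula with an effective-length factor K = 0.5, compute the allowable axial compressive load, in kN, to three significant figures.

Buckling occurs about the weak axis: I_min = h·b³/12 = 49.2×16.7³/12 = 19100 mm⁴ (b = 16.7 mm is the smaller dimension).
Effective length L_e = KL = 0.5×2.58 m = 1290 mm.
Euler critical load P_cr = π²EI/L_e² = π²×103000×19100/1290² = 11670 N.
P_allow = P_cr/n = 11670/3.8 = 3070 N.

P_allow = 3.07 kN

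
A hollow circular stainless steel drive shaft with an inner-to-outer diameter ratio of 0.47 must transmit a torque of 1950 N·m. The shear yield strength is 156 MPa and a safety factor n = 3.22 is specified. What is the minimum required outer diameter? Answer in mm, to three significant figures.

τ_allow = 156/3.22 = 48.45 MPa.
For a hollow shaft τ = 16T/[πd_o³(1−k⁴)] with k = 0.47, so 1−k⁴ = 0.9512.
d_o³ = 16T/[π τ_allow (1−k⁴)] = 16×1950000/(π×48.45×0.9512) = 215500 mm³.
d_o = 59.95 mm.

d_o = 60.0 mm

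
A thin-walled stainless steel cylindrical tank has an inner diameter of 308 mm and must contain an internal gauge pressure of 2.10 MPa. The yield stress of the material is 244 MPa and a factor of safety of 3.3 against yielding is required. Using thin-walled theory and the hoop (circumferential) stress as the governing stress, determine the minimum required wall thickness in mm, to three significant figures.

σ_allow = 244/3.3 = 73.94 MPa.
Hoop stress σ_h = pD/(2t), so t = pD/(2σ_allow) = 2.10×308/(2×73.94) = 4.374 mm.

t = 4.37 mm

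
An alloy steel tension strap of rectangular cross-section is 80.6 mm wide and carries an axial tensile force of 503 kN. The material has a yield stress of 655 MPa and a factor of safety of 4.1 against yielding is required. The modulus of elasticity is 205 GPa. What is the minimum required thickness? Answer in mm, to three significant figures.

t = 39.1 mm

σ_allow = 655/4.1 = 159.8 MPa.
Required area A = F/σ_allow = 503000/159.8 = 3149 mm².
t = A/w = 3149/80.6 = 39.06 mm.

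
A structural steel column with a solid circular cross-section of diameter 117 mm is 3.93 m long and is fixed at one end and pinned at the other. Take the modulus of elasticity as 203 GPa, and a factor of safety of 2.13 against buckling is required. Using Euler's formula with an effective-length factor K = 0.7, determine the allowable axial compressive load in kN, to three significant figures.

P_allow = 1140 kN

I = πd⁴/64 = π×117⁴/64 = 9.198×10^6 mm⁴.
Effective length L_e = KL = 0.7×3.93 m = 2751 mm.
Euler critical load P_cr = π²EI/L_e² = π²×203000×9.198×10^6/2751² = 2.435×10^6 N.
P_allow = P_cr/n = 2.435×10^6/2.13 = 1.143×10^6 N.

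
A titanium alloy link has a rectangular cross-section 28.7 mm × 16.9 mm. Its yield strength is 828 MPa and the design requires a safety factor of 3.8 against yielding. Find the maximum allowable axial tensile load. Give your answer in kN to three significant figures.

σ_allow = 828/3.8 = 217.9 MPa.
A = 28.7×16.9 = 485.0 mm².
F_allow = σ_allow × A = 217.9×485.0 = 105700 N.

F_allow = 106 kN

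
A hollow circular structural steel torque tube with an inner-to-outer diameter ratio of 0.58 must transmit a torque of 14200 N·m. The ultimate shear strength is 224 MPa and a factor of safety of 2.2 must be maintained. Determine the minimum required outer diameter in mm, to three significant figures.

τ_allow = 224/2.2 = 101.8 MPa.
For a hollow shaft τ = 16T/[πd_o³(1−k⁴)] with k = 0.58, so 1−k⁴ = 0.8868.
d_o³ = 16T/[π τ_allow (1−k⁴)] = 16×1.4200×10^7/(π×101.8×0.8868) = 800900 mm³.
d_o = 92.87 mm.

d_o = 92.9 mm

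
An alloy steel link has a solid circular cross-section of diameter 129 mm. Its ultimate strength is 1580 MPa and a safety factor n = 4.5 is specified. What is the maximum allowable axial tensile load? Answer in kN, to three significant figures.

σ_allow = 1580/4.5 = 351.1 MPa.
A = πd²/4 = π×129²/4 = 13070 mm².
F_allow = σ_allow × A = 351.1×13070 = 4.589×10^6 N.

F_allow = 4590 kN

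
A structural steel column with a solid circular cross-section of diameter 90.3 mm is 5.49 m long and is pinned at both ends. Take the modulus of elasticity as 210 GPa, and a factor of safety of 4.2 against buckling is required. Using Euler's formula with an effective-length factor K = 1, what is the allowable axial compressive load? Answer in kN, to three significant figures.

P_allow = 53.4 kN

I = πd⁴/64 = π×90.3⁴/64 = 3.264×10^6 mm⁴.
Effective length L_e = KL = 1×5.49 m = 5490 mm.
Euler critical load P_cr = π²EI/L_e² = π²×210000×3.264×10^6/5490² = 224400 N.
P_allow = P_cr/n = 224400/4.2 = 53440 N.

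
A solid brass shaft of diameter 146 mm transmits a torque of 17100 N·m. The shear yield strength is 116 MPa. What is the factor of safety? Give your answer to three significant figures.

n = 4.15

τ = 16T/(πd³) = 16×1.7100×10^7/(π×146³) = 27.98 MPa.
n = τ_limit/τ = 116/27.98 = 4.145.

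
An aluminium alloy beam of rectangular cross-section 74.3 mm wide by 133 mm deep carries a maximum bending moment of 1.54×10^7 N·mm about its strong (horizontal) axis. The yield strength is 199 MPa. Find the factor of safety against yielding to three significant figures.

n = 2.83

Section modulus S = bh²/6 = 74.3×133²/6 = 219000 mm³.
σ = M/S = 1.5400×10^7/219000 = 70.30 MPa.
n = 199/70.30 = 2.831.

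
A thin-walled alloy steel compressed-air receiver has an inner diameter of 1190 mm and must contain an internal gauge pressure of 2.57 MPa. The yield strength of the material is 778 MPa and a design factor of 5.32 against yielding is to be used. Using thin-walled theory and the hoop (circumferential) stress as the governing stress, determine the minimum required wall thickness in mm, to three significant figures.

t = 10.5 mm

σ_allow = 778/5.32 = 146.2 MPa.
Hoop stress σ_h = pD/(2t), so t = pD/(2σ_allow) = 2.57×1190/(2×146.2) = 10.46 mm.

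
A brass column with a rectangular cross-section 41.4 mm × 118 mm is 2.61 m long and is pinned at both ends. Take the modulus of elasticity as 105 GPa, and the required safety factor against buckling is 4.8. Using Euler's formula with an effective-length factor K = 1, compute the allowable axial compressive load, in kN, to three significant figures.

Buckling occurs about the weak axis: I_min = h·b³/12 = 118×41.4³/12 = 697800 mm⁴ (b = 41.4 mm is the smaller dimension).
Effective length L_e = KL = 1×2.61 m = 2610 mm.
Euler critical load P_cr = π²EI/L_e² = π²×105000×697800/2610² = 106100 N.
P_allow = P_cr/n = 106100/4.8 = 22110 N.

P_allow = 22.1 kN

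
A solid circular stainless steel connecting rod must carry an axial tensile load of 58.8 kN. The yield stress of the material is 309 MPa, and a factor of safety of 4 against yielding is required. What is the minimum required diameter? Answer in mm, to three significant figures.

Allowable stress σ_allow = 309/4 = 77.25 MPa.
Required area A = F/σ_allow = 58800/77.25 = 761.2 mm².
A = πd²/4 → d = √(4A/π) = 31.13 mm.

d = 31.1 mm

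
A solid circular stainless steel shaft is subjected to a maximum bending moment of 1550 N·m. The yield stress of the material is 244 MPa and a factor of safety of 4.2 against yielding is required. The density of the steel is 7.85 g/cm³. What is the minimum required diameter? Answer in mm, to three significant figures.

d = 64.8 mm

σ_allow = 244/4.2 = 58.10 MPa.
For a solid circular section σ = 32M/(πd³), so d³ = 32M/(π σ_allow) = 32×1550000/(π×58.10) = 271800 mm³.
d = 64.77 mm.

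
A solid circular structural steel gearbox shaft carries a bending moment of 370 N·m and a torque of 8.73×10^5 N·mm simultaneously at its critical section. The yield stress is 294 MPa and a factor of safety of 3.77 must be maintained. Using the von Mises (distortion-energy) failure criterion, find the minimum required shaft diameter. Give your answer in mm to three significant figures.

σ_allow = σ_y/n = 294/3.77 = 77.98 MPa.
For a solid shaft σ_b = 32M/(πd³) and τ = 16T/(πd³), so the von Mises stress is σ' = (16/πd³)·√(4M²+3T²).
√(4M²+3T²) = √(4×(370000)² + 3×(873000)²) = 1.683×10^6 N·mm.
d³ = 16×1.683×10^6/(π×77.98) = 109900 mm³.
d = 47.91 mm.

d = 47.9 mm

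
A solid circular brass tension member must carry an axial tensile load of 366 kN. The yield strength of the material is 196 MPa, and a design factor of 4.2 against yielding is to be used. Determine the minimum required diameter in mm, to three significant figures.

Allowable stress σ_allow = 196/4.2 = 46.67 MPa.
Required area A = F/σ_allow = 366000/46.67 = 7843 mm².
A = πd²/4 → d = √(4A/π) = 99.93 mm.

d = 99.9 mm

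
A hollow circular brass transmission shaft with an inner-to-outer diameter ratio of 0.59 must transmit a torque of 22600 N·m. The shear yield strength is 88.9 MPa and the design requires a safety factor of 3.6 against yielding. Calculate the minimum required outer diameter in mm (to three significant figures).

τ_allow = 88.9/3.6 = 24.69 MPa.
For a hollow shaft τ = 16T/[πd_o³(1−k⁴)] with k = 0.59, so 1−k⁴ = 0.8788.
d_o³ = 16T/[π τ_allow (1−k⁴)] = 16×2.2600×10^7/(π×24.69×0.8788) = 5.304×10^6 mm³.
d_o = 174.4 mm.

d_o = 174 mm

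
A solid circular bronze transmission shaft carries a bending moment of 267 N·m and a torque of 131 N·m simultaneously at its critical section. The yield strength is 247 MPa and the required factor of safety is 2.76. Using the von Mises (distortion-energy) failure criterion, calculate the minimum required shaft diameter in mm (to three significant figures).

σ_allow = σ_y/n = 247/2.76 = 89.49 MPa.
For a solid shaft σ_b = 32M/(πd³) and τ = 16T/(πd³), so the von Mises stress is σ' = (16/πd³)·√(4M²+3T²).
√(4M²+3T²) = √(4×(267000)² + 3×(131000)²) = 580200 N·mm.
d³ = 16×580200/(π×89.49) = 33020 mm³.
d = 32.08 mm.

d = 32.1 mm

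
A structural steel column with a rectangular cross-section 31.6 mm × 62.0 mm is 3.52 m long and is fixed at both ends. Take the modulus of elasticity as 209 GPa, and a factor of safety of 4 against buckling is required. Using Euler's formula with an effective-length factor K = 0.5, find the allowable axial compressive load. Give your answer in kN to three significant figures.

Buckling occurs about the weak axis: I_min = h·b³/12 = 62.0×31.6³/12 = 163000 mm⁴ (b = 31.6 mm is the smaller dimension).
Effective length L_e = KL = 0.5×3.52 m = 1760 mm.
Euler critical load P_cr = π²EI/L_e² = π²×209000×163000/1760² = 108600 N.
P_allow = P_cr/n = 108600/4 = 27140 N.

P_allow = 27.1 kN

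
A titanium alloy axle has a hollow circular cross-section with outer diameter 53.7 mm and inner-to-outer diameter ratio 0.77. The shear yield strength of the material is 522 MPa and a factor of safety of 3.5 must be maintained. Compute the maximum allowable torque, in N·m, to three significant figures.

τ_allow = 522/3.5 = 149.1 MPa.
For a hollow shaft T_allow = τ_allow·πd_o³(1−k⁴)/16 with 1−k⁴ = 0.6485, so πd_o³(1−k⁴)/16 = 19720 mm³.
T_allow = 149.1×19720 = 2.941×10^6 N·mm = 2941 N·m.

T_allow = 2940 N·m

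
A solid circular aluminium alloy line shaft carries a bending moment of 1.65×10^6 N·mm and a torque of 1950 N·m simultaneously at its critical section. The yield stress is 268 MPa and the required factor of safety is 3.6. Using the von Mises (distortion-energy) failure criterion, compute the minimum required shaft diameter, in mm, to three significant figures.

σ_allow = σ_y/n = 268/3.6 = 74.44 MPa.
For a solid shaft σ_b = 32M/(πd³) and τ = 16T/(πd³), so the von Mises stress is σ' = (16/πd³)·√(4M²+3T²).
√(4M²+3T²) = √(4×(1.650×10^6)² + 3×(1.950×10^6)²) = 4.722×10^6 N·mm.
d³ = 16×4.722×10^6/(π×74.44) = 323000 mm³.
d = 68.62 mm.

d = 68.6 mm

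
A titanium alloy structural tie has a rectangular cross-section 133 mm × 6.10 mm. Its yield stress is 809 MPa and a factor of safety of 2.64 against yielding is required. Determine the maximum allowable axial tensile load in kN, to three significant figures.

F_allow = 249 kN

σ_allow = 809/2.64 = 306.4 MPa.
A = 133×6.10 = 811.3 mm².
F_allow = σ_allow × A = 306.4×811.3 = 248600 N.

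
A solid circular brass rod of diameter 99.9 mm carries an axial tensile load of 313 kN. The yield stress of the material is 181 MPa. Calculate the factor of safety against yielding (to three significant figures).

n = 4.53

A = πd²/4 = 7838 mm².
σ = F/A = 313000/7838 = 39.93 MPa.
n = 181/39.93 = 4.533.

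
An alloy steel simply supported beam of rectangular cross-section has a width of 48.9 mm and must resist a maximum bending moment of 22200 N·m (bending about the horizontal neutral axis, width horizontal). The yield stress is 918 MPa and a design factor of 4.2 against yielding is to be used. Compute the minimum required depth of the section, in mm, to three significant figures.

σ_allow = 918/4.2 = 218.6 MPa.
For a rectangular section σ = 6M/(bh²), so h² = 6M/(b σ_allow) = 6×2.2200×10^7/(48.9×218.6) = 12460 mm².
h = 111.6 mm.

h = 112 mm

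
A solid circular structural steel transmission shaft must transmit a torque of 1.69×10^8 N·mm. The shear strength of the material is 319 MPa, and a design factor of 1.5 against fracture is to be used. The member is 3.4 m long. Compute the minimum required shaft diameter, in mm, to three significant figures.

d = 159 mm

Allowable shear stress τ_allow = 319/1.5 = 212.7 MPa.
For a solid shaft τ = 16T/(πd³), so d³ = 16T/(π τ_allow) = 16×1.6900×10^8/(π×212.7) = 4.047×10^6 mm³.
d = (4.047×10^6)^(1/3) = 159.4 mm.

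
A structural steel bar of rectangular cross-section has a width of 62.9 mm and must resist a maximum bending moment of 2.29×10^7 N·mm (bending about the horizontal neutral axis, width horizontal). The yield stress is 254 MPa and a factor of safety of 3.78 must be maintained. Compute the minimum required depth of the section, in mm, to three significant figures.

σ_allow = 254/3.78 = 67.20 MPa.
For a rectangular section σ = 6M/(bh²), so h² = 6M/(b σ_allow) = 6×2.2900×10^7/(62.9×67.20) = 32510 mm².
h = 180.3 mm.

h = 180 mm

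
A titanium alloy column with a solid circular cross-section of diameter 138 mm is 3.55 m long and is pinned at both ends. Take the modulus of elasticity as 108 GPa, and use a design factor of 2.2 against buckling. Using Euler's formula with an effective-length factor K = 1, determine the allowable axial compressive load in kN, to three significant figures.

I = πd⁴/64 = π×138⁴/64 = 1.780×10^7 mm⁴.
Effective length L_e = KL = 1×3.55 m = 3550 mm.
Euler critical load P_cr = π²EI/L_e² = π²×108000×1.780×10^7/3550² = 1.506×10^6 N.
P_allow = P_cr/n = 1.506×10^6/2.2 = 684400 N.

P_allow = 684 kN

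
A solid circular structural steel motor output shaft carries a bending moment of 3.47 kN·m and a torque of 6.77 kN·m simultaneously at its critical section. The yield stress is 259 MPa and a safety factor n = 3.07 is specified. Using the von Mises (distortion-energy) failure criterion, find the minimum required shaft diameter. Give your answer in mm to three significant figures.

σ_allow = σ_y/n = 259/3.07 = 84.36 MPa.
For a solid shaft σ_b = 32M/(πd³) and τ = 16T/(πd³), so the von Mises stress is σ' = (16/πd³)·√(4M²+3T²).
√(4M²+3T²) = √(4×(3.470×10^6)² + 3×(6.770×10^6)²) = 1.363×10^7 N·mm.
d³ = 16×1.363×10^7/(π×84.36) = 822600 mm³.
d = 93.70 mm.

d = 93.7 mm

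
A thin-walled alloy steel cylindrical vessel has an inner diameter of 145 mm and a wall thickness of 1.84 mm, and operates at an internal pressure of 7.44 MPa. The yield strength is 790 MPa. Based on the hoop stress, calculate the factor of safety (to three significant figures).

n = 2.69

σ_h = pD/(2t) = 7.44×145/(2×1.84) = 293.2 MPa.
n = 790/293.2 = 2.695.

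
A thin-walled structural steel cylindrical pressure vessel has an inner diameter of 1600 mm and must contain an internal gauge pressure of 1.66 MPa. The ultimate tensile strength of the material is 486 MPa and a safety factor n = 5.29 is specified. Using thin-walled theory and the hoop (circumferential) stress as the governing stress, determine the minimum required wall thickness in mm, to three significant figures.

σ_allow = 486/5.29 = 91.87 MPa.
Hoop stress σ_h = pD/(2t), so t = pD/(2σ_allow) = 1.66×1600/(2×91.87) = 14.45 mm.

t = 14.5 mm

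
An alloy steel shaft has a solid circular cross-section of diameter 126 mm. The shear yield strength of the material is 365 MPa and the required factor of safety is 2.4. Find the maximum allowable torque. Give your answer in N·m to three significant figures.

T_allow = 59700 N·m

τ_allow = 365/2.4 = 152.1 MPa.
For a solid shaft T_allow = τ_allow·πd³/16; πd³/16 = π×126³/16 = 392800 mm³.
T_allow = 152.1×392800 = 5.973×10^7 N·mm = 59730 N·m.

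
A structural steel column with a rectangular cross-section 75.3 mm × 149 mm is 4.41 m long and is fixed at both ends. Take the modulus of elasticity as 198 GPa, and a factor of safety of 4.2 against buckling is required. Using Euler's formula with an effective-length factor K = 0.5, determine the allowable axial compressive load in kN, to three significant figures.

P_allow = 507 kN

Buckling occurs about the weak axis: I_min = h·b³/12 = 149×75.3³/12 = 5.301×10^6 mm⁴ (b = 75.3 mm is the smaller dimension).
Effective length L_e = KL = 0.5×4.41 m = 2205 mm.
Euler critical load P_cr = π²EI/L_e² = π²×198000×5.301×10^6/2205² = 2.131×10^6 N.
P_allow = P_cr/n = 2.131×10^6/4.2 = 507300 N.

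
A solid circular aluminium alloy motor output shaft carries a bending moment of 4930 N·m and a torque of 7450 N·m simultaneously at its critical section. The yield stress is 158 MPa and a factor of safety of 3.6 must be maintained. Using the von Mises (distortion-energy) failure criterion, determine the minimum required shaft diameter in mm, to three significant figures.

σ_allow = σ_y/n = 158/3.6 = 43.89 MPa.
For a solid shaft σ_b = 32M/(πd³) and τ = 16T/(πd³), so the von Mises stress is σ' = (16/πd³)·√(4M²+3T²).
√(4M²+3T²) = √(4×(4.930×10^6)² + 3×(7.450×10^6)²) = 1.624×10^7 N·mm.
d³ = 16×1.624×10^7/(π×43.89) = 1.884×10^6 mm³.
d = 123.5 mm.

d = 124 mm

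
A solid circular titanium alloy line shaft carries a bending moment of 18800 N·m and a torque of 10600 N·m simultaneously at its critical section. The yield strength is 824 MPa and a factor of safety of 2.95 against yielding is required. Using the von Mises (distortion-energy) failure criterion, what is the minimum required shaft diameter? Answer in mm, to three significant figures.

d = 91.4 mm

σ_allow = σ_y/n = 824/2.95 = 279.3 MPa.
For a solid shaft σ_b = 32M/(πd³) and τ = 16T/(πd³), so the von Mises stress is σ' = (16/πd³)·√(4M²+3T²).
√(4M²+3T²) = √(4×(1.880×10^7)² + 3×(1.060×10^7)²) = 4.184×10^7 N·mm.
d³ = 16×4.184×10^7/(π×279.3) = 762900 mm³.
d = 91.38 mm.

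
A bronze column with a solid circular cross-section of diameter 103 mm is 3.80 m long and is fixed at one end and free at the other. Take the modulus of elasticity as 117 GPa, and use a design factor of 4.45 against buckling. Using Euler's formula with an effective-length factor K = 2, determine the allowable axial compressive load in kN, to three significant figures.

I = πd⁴/64 = π×103⁴/64 = 5.525×10^6 mm⁴.
Effective length L_e = KL = 2×3.80 m = 7600 mm.
Euler critical load P_cr = π²EI/L_e² = π²×117000×5.525×10^6/7600² = 110500 N.
P_allow = P_cr/n = 110500/4.45 = 24820 N.

P_allow = 24.8 kN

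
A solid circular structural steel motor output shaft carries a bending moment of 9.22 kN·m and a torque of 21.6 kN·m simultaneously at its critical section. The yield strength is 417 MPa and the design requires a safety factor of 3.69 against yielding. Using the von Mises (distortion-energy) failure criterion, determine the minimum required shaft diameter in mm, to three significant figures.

d = 123 mm

σ_allow = σ_y/n = 417/3.69 = 113.0 MPa.
For a solid shaft σ_b = 32M/(πd³) and τ = 16T/(πd³), so the von Mises stress is σ' = (16/πd³)·√(4M²+3T²).
√(4M²+3T²) = √(4×(9.220×10^6)² + 3×(2.160×10^7)²) = 4.171×10^7 N·mm.
d³ = 16×4.171×10^7/(π×113.0) = 1.880×10^6 mm³.
d = 123.4 mm.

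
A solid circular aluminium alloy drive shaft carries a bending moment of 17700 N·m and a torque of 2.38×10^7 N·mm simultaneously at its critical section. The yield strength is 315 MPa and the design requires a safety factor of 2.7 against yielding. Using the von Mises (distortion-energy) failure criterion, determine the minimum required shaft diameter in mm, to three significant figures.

d = 133 mm

σ_allow = σ_y/n = 315/2.7 = 116.7 MPa.
For a solid shaft σ_b = 32M/(πd³) and τ = 16T/(πd³), so the von Mises stress is σ' = (16/πd³)·√(4M²+3T²).
√(4M²+3T²) = √(4×(1.770×10^7)² + 3×(2.380×10^7)²) = 5.434×10^7 N·mm.
d³ = 16×5.434×10^7/(π×116.7) = 2.372×10^6 mm³.
d = 133.4 mm.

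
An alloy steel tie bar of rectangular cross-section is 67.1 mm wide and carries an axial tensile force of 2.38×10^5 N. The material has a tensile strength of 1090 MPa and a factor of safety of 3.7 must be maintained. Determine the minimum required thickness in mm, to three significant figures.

σ_allow = 1090/3.7 = 294.6 MPa.
Required area A = F/σ_allow = 238000/294.6 = 807.9 mm².
t = A/w = 807.9/67.1 = 12.04 mm.

t = 12.0 mm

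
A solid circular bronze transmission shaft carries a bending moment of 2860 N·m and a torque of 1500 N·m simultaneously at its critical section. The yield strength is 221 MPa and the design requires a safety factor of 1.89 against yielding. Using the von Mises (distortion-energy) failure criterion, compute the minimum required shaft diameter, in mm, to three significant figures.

σ_allow = σ_y/n = 221/1.89 = 116.9 MPa.
For a solid shaft σ_b = 32M/(πd³) and τ = 16T/(πd³), so the von Mises stress is σ' = (16/πd³)·√(4M²+3T²).
√(4M²+3T²) = √(4×(2.860×10^6)² + 3×(1.500×10^6)²) = 6.282×10^6 N·mm.
d³ = 16×6.282×10^6/(π×116.9) = 273600 mm³.
d = 64.92 mm.

d = 64.9 mm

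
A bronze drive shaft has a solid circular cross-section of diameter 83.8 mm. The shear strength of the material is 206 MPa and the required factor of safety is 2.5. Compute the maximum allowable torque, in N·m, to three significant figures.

T_allow = 9520 N·m

τ_allow = 206/2.5 = 82.40 MPa.
For a solid shaft T_allow = τ_allow·πd³/16; πd³/16 = π×83.8³/16 = 115500 mm³.
T_allow = 82.40×115500 = 9.521×10^6 N·mm = 9521 N·m.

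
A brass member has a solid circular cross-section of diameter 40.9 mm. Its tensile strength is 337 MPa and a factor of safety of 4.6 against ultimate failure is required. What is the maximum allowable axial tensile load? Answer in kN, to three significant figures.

F_allow = 96.3 kN

σ_allow = 337/4.6 = 73.26 MPa.
A = πd²/4 = π×40.9²/4 = 1314 mm².
F_allow = σ_allow × A = 73.26×1314 = 96250 N.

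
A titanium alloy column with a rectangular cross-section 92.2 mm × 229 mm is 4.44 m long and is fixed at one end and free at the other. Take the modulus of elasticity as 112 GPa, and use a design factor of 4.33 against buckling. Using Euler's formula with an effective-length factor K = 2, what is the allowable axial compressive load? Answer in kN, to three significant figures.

Buckling occurs about the weak axis: I_min = h·b³/12 = 229×92.2³/12 = 1.496×10^7 mm⁴ (b = 92.2 mm is the smaller dimension).
Effective length L_e = KL = 2×4.44 m = 8880 mm.
Euler critical load P_cr = π²EI/L_e² = π²×112000×1.496×10^7/8880² = 209700 N.
P_allow = P_cr/n = 209700/4.33 = 48420 N.

P_allow = 48.4 kN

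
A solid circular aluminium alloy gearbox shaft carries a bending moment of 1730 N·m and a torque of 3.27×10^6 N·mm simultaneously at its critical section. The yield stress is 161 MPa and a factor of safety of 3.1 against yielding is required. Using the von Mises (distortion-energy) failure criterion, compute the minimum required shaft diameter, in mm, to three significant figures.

σ_allow = σ_y/n = 161/3.1 = 51.94 MPa.
For a solid shaft σ_b = 32M/(πd³) and τ = 16T/(πd³), so the von Mises stress is σ' = (16/πd³)·√(4M²+3T²).
√(4M²+3T²) = √(4×(1.730×10^6)² + 3×(3.270×10^6)²) = 6.637×10^6 N·mm.
d³ = 16×6.637×10^6/(π×51.94) = 650800 mm³.
d = 86.66 mm.

d = 86.7 mm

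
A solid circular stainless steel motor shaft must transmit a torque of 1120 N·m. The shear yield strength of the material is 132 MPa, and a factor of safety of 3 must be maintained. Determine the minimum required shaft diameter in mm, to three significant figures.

Allowable shear stress τ_allow = 132/3 = 44.00 MPa.
For a solid shaft τ = 16T/(πd³), so d³ = 16T/(π τ_allow) = 16×1120000/(π×44.00) = 129600 mm³.
d = (129600)^(1/3) = 50.61 mm.

d = 50.6 mm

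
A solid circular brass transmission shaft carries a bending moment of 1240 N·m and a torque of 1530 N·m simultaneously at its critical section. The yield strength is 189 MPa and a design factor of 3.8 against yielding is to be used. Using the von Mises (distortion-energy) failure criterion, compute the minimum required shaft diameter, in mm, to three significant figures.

σ_allow = σ_y/n = 189/3.8 = 49.74 MPa.
For a solid shaft σ_b = 32M/(πd³) and τ = 16T/(πd³), so the von Mises stress is σ' = (16/πd³)·√(4M²+3T²).
√(4M²+3T²) = √(4×(1.240×10^6)² + 3×(1.530×10^6)²) = 3.629×10^6 N·mm.
d³ = 16×3.629×10^6/(π×49.74) = 371700 mm³.
d = 71.90 mm.

d = 71.9 mm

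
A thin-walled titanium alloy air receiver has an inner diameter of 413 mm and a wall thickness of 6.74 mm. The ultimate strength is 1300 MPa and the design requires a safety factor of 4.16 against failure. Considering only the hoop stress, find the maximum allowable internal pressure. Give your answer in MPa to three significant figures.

σ_allow = 1300/4.16 = 312.5 MPa.
σ_h = pD/(2t) → p_allow = 2σ_allow t/D = 2×312.5×6.74/413 = 10.20 MPa.

p_allow = 10.2 MPa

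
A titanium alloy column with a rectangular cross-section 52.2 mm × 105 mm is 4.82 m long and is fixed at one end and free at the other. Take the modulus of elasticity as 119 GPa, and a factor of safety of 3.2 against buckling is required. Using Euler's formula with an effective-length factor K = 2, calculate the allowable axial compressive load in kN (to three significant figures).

P_allow = 4.92 kN

Buckling occurs about the weak axis: I_min = h·b³/12 = 105×52.2³/12 = 1.245×10^6 mm⁴ (b = 52.2 mm is the smaller dimension).
Effective length L_e = KL = 2×4.82 m = 9640 mm.
Euler critical load P_cr = π²EI/L_e² = π²×119000×1.245×10^6/9640² = 15730 N.
P_allow = P_cr/n = 15730/3.2 = 4915 N.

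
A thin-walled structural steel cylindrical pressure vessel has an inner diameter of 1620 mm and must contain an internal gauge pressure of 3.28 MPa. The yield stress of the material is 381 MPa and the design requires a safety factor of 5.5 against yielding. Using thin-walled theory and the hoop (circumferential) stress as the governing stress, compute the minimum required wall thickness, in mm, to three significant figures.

t = 38.4 mm

σ_allow = 381/5.5 = 69.27 MPa.
Hoop stress σ_h = pD/(2t), so t = pD/(2σ_allow) = 3.28×1620/(2×69.27) = 38.35 mm.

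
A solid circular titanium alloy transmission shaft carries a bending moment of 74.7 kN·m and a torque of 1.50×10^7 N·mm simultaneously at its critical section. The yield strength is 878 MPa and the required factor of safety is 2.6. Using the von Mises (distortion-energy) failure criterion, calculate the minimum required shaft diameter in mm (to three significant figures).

σ_allow = σ_y/n = 878/2.6 = 337.7 MPa.
For a solid shaft σ_b = 32M/(πd³) and τ = 16T/(πd³), so the von Mises stress is σ' = (16/πd³)·√(4M²+3T²).
√(4M²+3T²) = √(4×(7.470×10^7)² + 3×(1.500×10^7)²) = 1.516×10^8 N·mm.
d³ = 16×1.516×10^8/(π×337.7) = 2.287×10^6 mm³.
d = 131.8 mm.

d = 132 mm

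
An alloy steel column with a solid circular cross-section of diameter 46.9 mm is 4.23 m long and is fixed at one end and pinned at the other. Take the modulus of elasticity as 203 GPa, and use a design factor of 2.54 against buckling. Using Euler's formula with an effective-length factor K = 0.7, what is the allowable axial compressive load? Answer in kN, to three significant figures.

P_allow = 21.4 kN

I = πd⁴/64 = π×46.9⁴/64 = 237500 mm⁴.
Effective length L_e = KL = 0.7×4.23 m = 2961 mm.
Euler critical load P_cr = π²EI/L_e² = π²×203000×237500/2961² = 54270 N.
P_allow = P_cr/n = 54270/2.54 = 21370 N.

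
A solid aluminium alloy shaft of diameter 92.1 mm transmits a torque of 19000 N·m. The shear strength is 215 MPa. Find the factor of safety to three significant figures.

n = 1.74

τ = 16T/(πd³) = 16×1.9000×10^7/(π×92.1³) = 123.9 MPa.
n = τ_limit/τ = 215/123.9 = 1.736.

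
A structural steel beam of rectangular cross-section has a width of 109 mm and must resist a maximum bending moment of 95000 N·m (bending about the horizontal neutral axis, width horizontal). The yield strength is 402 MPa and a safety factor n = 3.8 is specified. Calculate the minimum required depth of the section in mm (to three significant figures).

σ_allow = 402/3.8 = 105.8 MPa.
For a rectangular section σ = 6M/(bh²), so h² = 6M/(b σ_allow) = 6×9.5000×10^7/(109×105.8) = 49430 mm².
h = 222.3 mm.

h = 222 mm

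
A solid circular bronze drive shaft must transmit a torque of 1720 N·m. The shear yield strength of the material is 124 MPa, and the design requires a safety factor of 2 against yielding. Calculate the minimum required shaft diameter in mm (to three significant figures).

Allowable shear stress τ_allow = 124/2 = 62.00 MPa.
For a solid shaft τ = 16T/(πd³), so d³ = 16T/(π τ_allow) = 16×1720000/(π×62.00) = 141300 mm³.
d = (141300)^(1/3) = 52.08 mm.

d = 52.1 mm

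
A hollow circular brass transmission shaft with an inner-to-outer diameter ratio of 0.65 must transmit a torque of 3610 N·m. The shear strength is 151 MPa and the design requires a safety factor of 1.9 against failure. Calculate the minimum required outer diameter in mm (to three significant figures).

d_o = 65.5 mm

τ_allow = 151/1.9 = 79.47 MPa.
For a hollow shaft τ = 16T/[πd_o³(1−k⁴)] with k = 0.65, so 1−k⁴ = 0.8215.
d_o³ = 16T/[π τ_allow (1−k⁴)] = 16×3610000/(π×79.47×0.8215) = 281600 mm³.
d_o = 65.55 mm.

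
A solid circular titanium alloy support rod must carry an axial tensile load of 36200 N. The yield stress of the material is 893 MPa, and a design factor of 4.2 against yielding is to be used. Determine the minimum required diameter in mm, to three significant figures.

Allowable stress σ_allow = 893/4.2 = 212.6 MPa.
Required area A = F/σ_allow = 36200/212.6 = 170.3 mm².
A = πd²/4 → d = √(4A/π) = 14.72 mm.

d = 14.7 mm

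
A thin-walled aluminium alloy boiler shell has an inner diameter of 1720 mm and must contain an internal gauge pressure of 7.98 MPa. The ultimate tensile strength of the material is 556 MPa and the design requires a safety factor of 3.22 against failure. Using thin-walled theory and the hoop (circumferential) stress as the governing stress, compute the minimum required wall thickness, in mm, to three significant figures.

σ_allow = 556/3.22 = 172.7 MPa.
Hoop stress σ_h = pD/(2t), so t = pD/(2σ_allow) = 7.98×1720/(2×172.7) = 39.74 mm.

t = 39.7 mm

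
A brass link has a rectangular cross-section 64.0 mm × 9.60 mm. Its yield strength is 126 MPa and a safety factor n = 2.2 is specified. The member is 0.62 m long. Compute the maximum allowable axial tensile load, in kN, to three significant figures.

σ_allow = 126/2.2 = 57.27 MPa.
A = 64.0×9.60 = 614.4 mm².
F_allow = σ_allow × A = 57.27×614.4 = 35190 N.

F_allow = 35.2 kN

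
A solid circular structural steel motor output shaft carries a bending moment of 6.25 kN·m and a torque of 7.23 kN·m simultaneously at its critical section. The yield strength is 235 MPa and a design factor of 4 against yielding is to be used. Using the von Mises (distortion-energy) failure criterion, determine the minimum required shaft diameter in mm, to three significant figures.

σ_allow = σ_y/n = 235/4 = 58.75 MPa.
For a solid shaft σ_b = 32M/(πd³) and τ = 16T/(πd³), so the von Mises stress is σ' = (16/πd³)·√(4M²+3T²).
√(4M²+3T²) = √(4×(6.250×10^6)² + 3×(7.230×10^6)²) = 1.769×10^7 N·mm.
d³ = 16×1.769×10^7/(π×58.75) = 1.534×10^6 mm³.
d = 115.3 mm.

d = 115 mm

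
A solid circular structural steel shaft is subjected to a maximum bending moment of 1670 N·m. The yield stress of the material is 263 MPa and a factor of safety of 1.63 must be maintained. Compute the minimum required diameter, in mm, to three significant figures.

d = 47.2 mm

σ_allow = 263/1.63 = 161.3 MPa.
For a solid circular section σ = 32M/(πd³), so d³ = 32M/(π σ_allow) = 32×1670000/(π×161.3) = 105400 mm³.
d = 47.24 mm.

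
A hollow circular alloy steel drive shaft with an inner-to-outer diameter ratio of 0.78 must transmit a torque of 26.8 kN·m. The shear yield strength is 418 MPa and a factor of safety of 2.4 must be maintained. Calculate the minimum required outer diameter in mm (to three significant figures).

d_o = 108 mm

τ_allow = 418/2.4 = 174.2 MPa.
For a hollow shaft τ = 16T/[πd_o³(1−k⁴)] with k = 0.78, so 1−k⁴ = 0.6298.
d_o³ = 16T/[π τ_allow (1−k⁴)] = 16×2.6800×10^7/(π×174.2×0.6298) = 1.244×10^6 mm³.
d_o = 107.6 mm.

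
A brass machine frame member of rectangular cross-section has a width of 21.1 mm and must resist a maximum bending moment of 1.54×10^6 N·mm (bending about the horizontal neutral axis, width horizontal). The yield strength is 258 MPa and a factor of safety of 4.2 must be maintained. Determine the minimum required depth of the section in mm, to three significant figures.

h = 84.4 mm

σ_allow = 258/4.2 = 61.43 MPa.
For a rectangular section σ = 6M/(bh²), so h² = 6M/(b σ_allow) = 6×1540000/(21.1×61.43) = 7129 mm².
h = 84.43 mm.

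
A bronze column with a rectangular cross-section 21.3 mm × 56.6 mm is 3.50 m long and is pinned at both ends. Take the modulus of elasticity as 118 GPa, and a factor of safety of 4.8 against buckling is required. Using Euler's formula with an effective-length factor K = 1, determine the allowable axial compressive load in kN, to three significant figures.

P_allow = 0.903 kN

Buckling occurs about the weak axis: I_min = h·b³/12 = 56.6×21.3³/12 = 45580 mm⁴ (b = 21.3 mm is the smaller dimension).
Effective length L_e = KL = 1×3.50 m = 3500 mm.
Euler critical load P_cr = π²EI/L_e² = π²×118000×45580/3500² = 4333 N.
P_allow = P_cr/n = 4333/4.8 = 902.8 N.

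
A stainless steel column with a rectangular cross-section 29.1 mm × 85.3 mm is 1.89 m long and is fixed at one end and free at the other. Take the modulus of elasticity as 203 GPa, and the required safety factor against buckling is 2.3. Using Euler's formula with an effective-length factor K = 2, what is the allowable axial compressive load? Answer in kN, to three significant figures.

P_allow = 10.7 kN

Buckling occurs about the weak axis: I_min = h·b³/12 = 85.3×29.1³/12 = 175200 mm⁴ (b = 29.1 mm is the smaller dimension).
Effective length L_e = KL = 2×1.89 m = 3780 mm.
Euler critical load P_cr = π²EI/L_e² = π²×203000×175200/3780² = 24560 N.
P_allow = P_cr/n = 24560/2.3 = 10680 N.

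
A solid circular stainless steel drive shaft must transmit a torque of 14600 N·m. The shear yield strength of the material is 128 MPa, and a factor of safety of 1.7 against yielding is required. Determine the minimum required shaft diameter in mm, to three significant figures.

Allowable shear stress τ_allow = 128/1.7 = 75.29 MPa.
For a solid shaft τ = 16T/(πd³), so d³ = 16T/(π τ_allow) = 16×1.4600×10^7/(π×75.29) = 987600 mm³.
d = (987600)^(1/3) = 99.58 mm.

d = 99.6 mm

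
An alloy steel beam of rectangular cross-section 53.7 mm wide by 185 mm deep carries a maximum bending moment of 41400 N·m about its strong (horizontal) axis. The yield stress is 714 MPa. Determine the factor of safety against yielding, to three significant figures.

n = 5.28

Section modulus S = bh²/6 = 53.7×185²/6 = 306300 mm³.
σ = M/S = 4.1400×10^7/306300 = 135.2 MPa.
n = 714/135.2 = 5.283.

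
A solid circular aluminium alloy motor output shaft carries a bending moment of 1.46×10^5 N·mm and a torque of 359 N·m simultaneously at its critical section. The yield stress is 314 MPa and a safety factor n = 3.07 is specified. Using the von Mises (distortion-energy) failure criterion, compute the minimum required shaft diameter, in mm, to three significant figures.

d = 32.5 mm

σ_allow = σ_y/n = 314/3.07 = 102.3 MPa.
For a solid shaft σ_b = 32M/(πd³) and τ = 16T/(πd³), so the von Mises stress is σ' = (16/πd³)·√(4M²+3T²).
√(4M²+3T²) = √(4×(146000)² + 3×(359000)²) = 687000 N·mm.
d³ = 16×687000/(π×102.3) = 34210 mm³.
d = 32.46 mm.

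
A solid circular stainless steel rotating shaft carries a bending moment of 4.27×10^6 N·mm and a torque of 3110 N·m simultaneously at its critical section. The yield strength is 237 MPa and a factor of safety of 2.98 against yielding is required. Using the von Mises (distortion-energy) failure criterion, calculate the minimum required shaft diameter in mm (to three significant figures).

σ_allow = σ_y/n = 237/2.98 = 79.53 MPa.
For a solid shaft σ_b = 32M/(πd³) and τ = 16T/(πd³), so the von Mises stress is σ' = (16/πd³)·√(4M²+3T²).
√(4M²+3T²) = √(4×(4.270×10^6)² + 3×(3.110×10^6)²) = 1.010×10^7 N·mm.
d³ = 16×1.010×10^7/(π×79.53) = 646600 mm³.
d = 86.47 mm.

d = 86.5 mm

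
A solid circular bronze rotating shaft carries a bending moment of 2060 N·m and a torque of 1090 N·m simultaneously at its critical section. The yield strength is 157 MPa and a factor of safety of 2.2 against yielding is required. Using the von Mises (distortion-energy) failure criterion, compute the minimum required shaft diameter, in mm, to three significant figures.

σ_allow = σ_y/n = 157/2.2 = 71.36 MPa.
For a solid shaft σ_b = 32M/(πd³) and τ = 16T/(πd³), so the von Mises stress is σ' = (16/πd³)·√(4M²+3T²).
√(4M²+3T²) = √(4×(2.060×10^6)² + 3×(1.090×10^6)²) = 4.532×10^6 N·mm.
d³ = 16×4.532×10^6/(π×71.36) = 323400 mm³.
d = 68.64 mm.

d = 68.6 mm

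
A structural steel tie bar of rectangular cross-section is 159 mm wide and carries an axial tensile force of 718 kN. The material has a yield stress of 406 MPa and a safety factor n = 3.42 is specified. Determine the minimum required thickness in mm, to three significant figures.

t = 38.0 mm

σ_allow = 406/3.42 = 118.7 MPa.
Required area A = F/σ_allow = 718000/118.7 = 6048 mm².
t = A/w = 6048/159 = 38.04 mm.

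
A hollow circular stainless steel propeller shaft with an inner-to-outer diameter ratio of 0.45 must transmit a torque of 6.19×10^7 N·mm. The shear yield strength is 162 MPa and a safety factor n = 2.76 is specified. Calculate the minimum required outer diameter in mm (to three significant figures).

d_o = 178 mm

τ_allow = 162/2.76 = 58.70 MPa.
For a hollow shaft τ = 16T/[πd_o³(1−k⁴)] with k = 0.45, so 1−k⁴ = 0.9590.
d_o³ = 16T/[π τ_allow (1−k⁴)] = 16×6.1900×10^7/(π×58.70×0.9590) = 5.601×10^6 mm³.
d_o = 177.6 mm.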